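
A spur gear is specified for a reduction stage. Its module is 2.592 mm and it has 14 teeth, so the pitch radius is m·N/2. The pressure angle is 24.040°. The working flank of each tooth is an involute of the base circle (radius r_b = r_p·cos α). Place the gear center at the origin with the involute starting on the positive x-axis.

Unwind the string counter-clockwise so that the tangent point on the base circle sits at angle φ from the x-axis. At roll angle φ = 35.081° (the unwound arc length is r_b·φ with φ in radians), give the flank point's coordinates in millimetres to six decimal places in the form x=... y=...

x=19.391090 y=1.220915

pitch radius r_p = m·N/2 = 2.592·14/2 = 18.144000
base radius r_b = r_p·cos α = 18.144000·cos 24.040° = 16.570213
roll angle φ = 35.081° = 0.61227895 rad
x = r_b·(cos φ + φ·sin φ) = 16.570213·(0.81834035 + 0.61227895·0.57473391) = 19.391090
y = r_b·(sin φ − φ·cos φ) = 16.570213·(0.57473391 − 0.61227895·0.81834035) = 1.220915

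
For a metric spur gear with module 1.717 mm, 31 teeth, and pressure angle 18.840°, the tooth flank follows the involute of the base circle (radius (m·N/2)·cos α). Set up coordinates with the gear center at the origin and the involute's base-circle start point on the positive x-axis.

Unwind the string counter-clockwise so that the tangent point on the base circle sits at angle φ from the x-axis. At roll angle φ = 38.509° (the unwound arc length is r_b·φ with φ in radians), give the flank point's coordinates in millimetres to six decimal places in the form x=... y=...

x=30.250138 y=2.435783

pitch radius r_p = m·N/2 = 1.717·31/2 = 26.613500
base radius r_b = r_p·cos α = 26.613500·cos 18.840° = 25.187656
roll angle φ = 38.509° = 0.67210884 rad
x = r_b·(cos φ + φ·sin φ) = 25.187656·(0.78251036 + 0.67210884·0.62263756) = 30.250138
y = r_b·(sin φ − φ·cos φ) = 25.187656·(0.62263756 − 0.67210884·0.78251036) = 2.435783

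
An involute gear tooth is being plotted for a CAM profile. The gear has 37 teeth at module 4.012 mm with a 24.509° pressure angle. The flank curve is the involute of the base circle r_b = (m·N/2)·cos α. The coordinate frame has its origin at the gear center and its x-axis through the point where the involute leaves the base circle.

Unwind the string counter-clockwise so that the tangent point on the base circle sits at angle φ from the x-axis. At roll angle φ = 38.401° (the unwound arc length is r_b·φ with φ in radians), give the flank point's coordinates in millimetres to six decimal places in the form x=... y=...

x=81.041162 y=6.477800

pitch radius r_p = m·N/2 = 4.012·37/2 = 74.222000
base radius r_b = r_p·cos α = 74.222000·cos 24.509° = 67.534310
roll angle φ = 38.401° = 0.67022389 rad
x = r_b·(cos φ + φ·sin φ) = 67.534310·(0.78368262 + 0.67022389·0.62116146) = 81.041162
y = r_b·(sin φ − φ·cos φ) = 67.534310·(0.62116146 − 0.67022389·0.78368262) = 6.477800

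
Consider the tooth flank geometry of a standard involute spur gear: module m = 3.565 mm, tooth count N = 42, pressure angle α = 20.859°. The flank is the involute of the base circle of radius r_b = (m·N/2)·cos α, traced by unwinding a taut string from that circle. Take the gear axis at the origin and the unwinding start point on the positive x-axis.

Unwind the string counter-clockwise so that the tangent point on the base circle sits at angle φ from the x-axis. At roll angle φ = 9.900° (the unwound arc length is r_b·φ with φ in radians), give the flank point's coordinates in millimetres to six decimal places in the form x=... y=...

x=70.994852 y=0.119938

pitch radius r_p = m·N/2 = 3.565·42/2 = 74.865000
base radius r_b = r_p·cos α = 74.865000·cos 20.859° = 69.958311
roll angle φ = 9.900° = 0.17278760 rad
x = r_b·(cos φ + φ·sin φ) = 69.958311·(0.98510933 + 0.17278760·0.17192910) = 70.994852
y = r_b·(sin φ − φ·cos φ) = 69.958311·(0.17192910 − 0.17278760·0.98510933) = 0.119938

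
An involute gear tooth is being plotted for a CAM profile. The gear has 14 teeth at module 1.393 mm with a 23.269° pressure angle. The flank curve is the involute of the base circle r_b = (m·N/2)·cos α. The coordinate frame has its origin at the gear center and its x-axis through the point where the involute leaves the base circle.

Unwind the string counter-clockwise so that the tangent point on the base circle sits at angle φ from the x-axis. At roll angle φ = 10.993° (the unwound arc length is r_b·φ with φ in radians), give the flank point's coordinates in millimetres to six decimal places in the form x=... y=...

x=9.121219 y=0.021012

pitch radius r_p = m·N/2 = 1.393·14/2 = 9.751000
base radius r_b = r_p·cos α = 9.751000·cos 23.269° = 8.957856
roll angle φ = 10.993° = 0.19186404 rad
x = r_b·(cos φ + φ·sin φ) = 8.957856·(0.98165049 + 0.19186404·0.19068907) = 9.121219
y = r_b·(sin φ − φ·cos φ) = 8.957856·(0.19068907 − 0.19186404·0.98165049) = 0.021012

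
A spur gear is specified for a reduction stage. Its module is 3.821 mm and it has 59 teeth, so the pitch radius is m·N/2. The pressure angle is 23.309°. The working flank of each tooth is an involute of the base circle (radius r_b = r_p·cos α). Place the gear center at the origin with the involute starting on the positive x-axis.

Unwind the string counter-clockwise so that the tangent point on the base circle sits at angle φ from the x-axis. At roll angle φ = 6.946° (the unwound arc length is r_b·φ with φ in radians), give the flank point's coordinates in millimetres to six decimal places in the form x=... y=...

pitch radius r_p = m·N/2 = 3.821·59/2 = 112.719500
base radius r_b = r_p·cos α = 112.719500·cos 23.309° = 103.519812
roll angle φ = 6.946° = 0.12123057 rad
x = r_b·(cos φ + φ·sin φ) = 103.519812·(0.99266057 + 0.12123057·0.12093384) = 104.277727
y = r_b·(sin φ − φ·cos φ) = 103.519812·(0.12093384 − 0.12123057·0.99266057) = 0.061390

x=104.277727 y=0.061390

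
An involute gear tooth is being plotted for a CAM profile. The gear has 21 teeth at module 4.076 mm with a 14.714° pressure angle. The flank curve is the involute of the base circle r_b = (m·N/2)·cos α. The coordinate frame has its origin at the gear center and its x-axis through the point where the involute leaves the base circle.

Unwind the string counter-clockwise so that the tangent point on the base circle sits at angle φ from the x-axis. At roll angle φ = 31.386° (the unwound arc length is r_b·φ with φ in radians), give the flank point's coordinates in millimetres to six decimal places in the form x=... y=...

x=47.146943 y=2.200760

pitch radius r_p = m·N/2 = 4.076·21/2 = 42.798000
base radius r_b = r_p·cos α = 42.798000·cos 14.714° = 41.394470
roll angle φ = 31.386° = 0.54778904 rad
x = r_b·(cos φ + φ·sin φ) = 41.394470·(0.85367808 + 0.54778904·0.52080105) = 47.146943
y = r_b·(sin φ − φ·cos φ) = 41.394470·(0.52080105 − 0.54778904·0.85367808) = 2.200760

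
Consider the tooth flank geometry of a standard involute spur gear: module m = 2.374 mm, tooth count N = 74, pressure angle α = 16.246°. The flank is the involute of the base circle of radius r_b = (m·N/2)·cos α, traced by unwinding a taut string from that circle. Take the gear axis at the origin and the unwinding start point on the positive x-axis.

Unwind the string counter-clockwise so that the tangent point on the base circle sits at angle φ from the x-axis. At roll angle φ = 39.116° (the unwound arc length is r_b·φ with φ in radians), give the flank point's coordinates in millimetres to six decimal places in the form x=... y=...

pitch radius r_p = m·N/2 = 2.374·74/2 = 87.838000
base radius r_b = r_p·cos α = 87.838000·cos 16.246° = 84.330575
roll angle φ = 39.116° = 0.68270299 rad
x = r_b·(cos φ + φ·sin φ) = 84.330575·(0.77587026 + 0.68270299·0.63089250) = 101.751792
y = r_b·(sin φ − φ·cos φ) = 84.330575·(0.63089250 − 0.68270299·0.77587026) = 8.534554

x=101.751792 y=8.534554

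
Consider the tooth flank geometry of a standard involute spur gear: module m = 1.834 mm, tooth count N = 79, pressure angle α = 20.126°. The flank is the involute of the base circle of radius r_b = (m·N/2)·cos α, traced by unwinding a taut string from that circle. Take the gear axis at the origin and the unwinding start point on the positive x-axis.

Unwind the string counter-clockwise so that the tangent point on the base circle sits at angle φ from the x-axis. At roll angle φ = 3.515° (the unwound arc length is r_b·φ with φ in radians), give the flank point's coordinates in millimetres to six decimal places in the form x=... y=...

pitch radius r_p = m·N/2 = 1.834·79/2 = 72.443000
base radius r_b = r_p·cos α = 72.443000·cos 20.126° = 68.019501
roll angle φ = 3.515° = 0.06134832 rad
x = r_b·(cos φ + φ·sin φ) = 68.019501·(0.99811878 + 0.06134832·0.06130985) = 68.147380
y = r_b·(sin φ − φ·cos φ) = 68.019501·(0.06130985 − 0.06134832·0.99811878) = 0.005233

x=68.147380 y=0.005233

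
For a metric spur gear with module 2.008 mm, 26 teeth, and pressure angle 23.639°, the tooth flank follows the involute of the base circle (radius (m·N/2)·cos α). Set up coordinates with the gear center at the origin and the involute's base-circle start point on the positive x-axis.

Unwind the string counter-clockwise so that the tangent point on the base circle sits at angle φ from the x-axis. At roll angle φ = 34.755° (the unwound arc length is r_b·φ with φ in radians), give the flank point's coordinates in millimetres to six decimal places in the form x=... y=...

pitch radius r_p = m·N/2 = 2.008·26/2 = 26.104000
base radius r_b = r_p·cos α = 26.104000·cos 23.639° = 23.913614
roll angle φ = 34.755° = 0.60658918 rad
x = r_b·(cos φ + φ·sin φ) = 23.913614·(0.82159719 + 0.60658918·0.57006846) = 27.916622
y = r_b·(sin φ − φ·cos φ) = 23.913614·(0.57006846 − 0.60658918·0.82159719) = 1.714522

x=27.916622 y=1.714522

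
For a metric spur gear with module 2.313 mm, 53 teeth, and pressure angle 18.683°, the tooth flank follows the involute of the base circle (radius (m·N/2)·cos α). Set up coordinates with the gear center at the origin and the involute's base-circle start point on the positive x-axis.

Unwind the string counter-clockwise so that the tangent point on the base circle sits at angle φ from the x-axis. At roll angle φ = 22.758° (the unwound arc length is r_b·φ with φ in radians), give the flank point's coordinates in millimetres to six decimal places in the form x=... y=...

x=62.465934 y=1.193871

pitch radius r_p = m·N/2 = 2.313·53/2 = 61.294500
base radius r_b = r_p·cos α = 61.294500·cos 18.683° = 58.064609
roll angle φ = 22.758° = 0.39720203 rad
x = r_b·(cos φ + φ·sin φ) = 58.064609·(0.92214697 + 0.39720203·0.38683972) = 62.465934
y = r_b·(sin φ − φ·cos φ) = 58.064609·(0.38683972 − 0.39720203·0.92214697) = 1.193871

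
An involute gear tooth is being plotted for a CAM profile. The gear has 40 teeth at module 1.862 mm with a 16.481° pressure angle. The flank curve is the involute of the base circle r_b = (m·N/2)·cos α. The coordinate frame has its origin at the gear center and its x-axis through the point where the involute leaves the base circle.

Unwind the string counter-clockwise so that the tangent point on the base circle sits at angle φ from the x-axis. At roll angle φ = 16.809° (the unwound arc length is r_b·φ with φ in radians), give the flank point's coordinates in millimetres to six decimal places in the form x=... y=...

x=37.213775 y=0.297977

pitch radius r_p = m·N/2 = 1.862·40/2 = 37.240000
base radius r_b = r_p·cos α = 37.240000·cos 16.481° = 35.709952
roll angle φ = 16.809° = 0.29337239 rad
x = r_b·(cos φ + φ·sin φ) = 35.709952·(0.95727408 + 0.29337239·0.28918217) = 37.213775
y = r_b·(sin φ − φ·cos φ) = 35.709952·(0.28918217 − 0.29337239·0.95727408) = 0.297977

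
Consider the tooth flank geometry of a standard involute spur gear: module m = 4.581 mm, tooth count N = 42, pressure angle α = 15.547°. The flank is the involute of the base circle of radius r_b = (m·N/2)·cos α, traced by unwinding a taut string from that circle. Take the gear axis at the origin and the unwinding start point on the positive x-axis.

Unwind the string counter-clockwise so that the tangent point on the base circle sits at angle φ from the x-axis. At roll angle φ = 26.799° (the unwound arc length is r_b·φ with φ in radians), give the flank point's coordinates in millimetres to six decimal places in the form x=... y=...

x=102.271335 y=3.092621

pitch radius r_p = m·N/2 = 4.581·42/2 = 96.201000
base radius r_b = r_p·cos α = 96.201000·cos 15.547° = 92.681093
roll angle φ = 26.799° = 0.46773079 rad
x = r_b·(cos φ + φ·sin φ) = 92.681093·(0.89259369 + 0.46773079·0.45086196) = 102.271335
y = r_b·(sin φ − φ·cos φ) = 92.681093·(0.45086196 − 0.46773079·0.89259369) = 3.092621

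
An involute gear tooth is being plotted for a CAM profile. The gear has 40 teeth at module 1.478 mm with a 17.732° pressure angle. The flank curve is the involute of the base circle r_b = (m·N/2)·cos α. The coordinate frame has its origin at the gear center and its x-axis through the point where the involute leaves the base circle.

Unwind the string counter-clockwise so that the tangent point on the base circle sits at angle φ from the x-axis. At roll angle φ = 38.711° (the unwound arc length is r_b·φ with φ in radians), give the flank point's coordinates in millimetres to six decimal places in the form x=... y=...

pitch radius r_p = m·N/2 = 1.478·40/2 = 29.560000
base radius r_b = r_p·cos α = 29.560000·cos 17.732° = 28.155650
roll angle φ = 38.711° = 0.67563441 rad
x = r_b·(cos φ + φ·sin φ) = 28.155650·(0.78031035 + 0.67563441·0.62539248) = 33.866939
y = r_b·(sin φ − φ·cos φ) = 28.155650·(0.62539248 − 0.67563441·0.78031035) = 2.764546

x=33.866939 y=2.764546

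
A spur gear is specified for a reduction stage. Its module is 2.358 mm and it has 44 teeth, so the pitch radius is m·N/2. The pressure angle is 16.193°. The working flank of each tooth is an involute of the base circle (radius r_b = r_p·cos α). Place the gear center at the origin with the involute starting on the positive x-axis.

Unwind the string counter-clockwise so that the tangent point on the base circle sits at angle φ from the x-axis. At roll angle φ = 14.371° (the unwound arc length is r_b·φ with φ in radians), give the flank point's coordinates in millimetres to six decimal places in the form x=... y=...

pitch radius r_p = m·N/2 = 2.358·44/2 = 51.876000
base radius r_b = r_p·cos α = 51.876000·cos 16.193° = 49.817963
roll angle φ = 14.371° = 0.25082127 rad
x = r_b·(cos φ + φ·sin φ) = 49.817963·(0.96870891 + 0.25082127·0.24819961) = 51.360459
y = r_b·(sin φ − φ·cos φ) = 49.817963·(0.24819961 − 0.25082127·0.96870891) = 0.260389

x=51.360459 y=0.260389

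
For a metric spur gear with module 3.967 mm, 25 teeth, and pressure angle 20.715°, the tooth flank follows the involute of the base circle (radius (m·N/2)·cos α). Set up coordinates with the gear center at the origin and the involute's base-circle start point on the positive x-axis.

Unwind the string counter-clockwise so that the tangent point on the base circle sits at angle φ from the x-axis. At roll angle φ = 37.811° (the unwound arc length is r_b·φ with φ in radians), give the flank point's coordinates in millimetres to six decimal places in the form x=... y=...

x=55.408138 y=4.252845

pitch radius r_p = m·N/2 = 3.967·25/2 = 49.587500
base radius r_b = r_p·cos α = 49.587500·cos 20.715° = 46.381740
roll angle φ = 37.811° = 0.65992644 rad
x = r_b·(cos φ + φ·sin φ) = 46.381740·(0.79003733 + 0.65992644·0.61305874) = 55.408138
y = r_b·(sin φ − φ·cos φ) = 46.381740·(0.61305874 − 0.65992644·0.79003733) = 4.252845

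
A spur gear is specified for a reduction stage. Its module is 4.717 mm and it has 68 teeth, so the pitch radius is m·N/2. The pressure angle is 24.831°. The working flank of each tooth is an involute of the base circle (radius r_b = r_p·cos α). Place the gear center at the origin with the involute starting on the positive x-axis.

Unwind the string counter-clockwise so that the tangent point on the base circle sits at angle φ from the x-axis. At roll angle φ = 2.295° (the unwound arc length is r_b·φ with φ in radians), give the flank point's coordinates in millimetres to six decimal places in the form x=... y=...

x=145.667834 y=0.003117

pitch radius r_p = m·N/2 = 4.717·68/2 = 160.378000
base radius r_b = r_p·cos α = 160.378000·cos 24.831° = 145.551118
roll angle φ = 2.295° = 0.04005531 rad
x = r_b·(cos φ + φ·sin φ) = 145.551118·(0.99919789 + 0.04005531·0.04004460) = 145.667834
y = r_b·(sin φ − φ·cos φ) = 145.551118·(0.04004460 − 0.04005531·0.99919789) = 0.003117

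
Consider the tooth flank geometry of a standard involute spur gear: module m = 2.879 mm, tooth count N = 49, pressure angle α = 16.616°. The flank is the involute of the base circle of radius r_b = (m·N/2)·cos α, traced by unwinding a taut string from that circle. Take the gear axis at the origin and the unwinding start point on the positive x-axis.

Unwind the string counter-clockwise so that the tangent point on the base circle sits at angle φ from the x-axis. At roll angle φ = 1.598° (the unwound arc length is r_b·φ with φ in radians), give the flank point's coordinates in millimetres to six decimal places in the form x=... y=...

pitch radius r_p = m·N/2 = 2.879·49/2 = 70.535500
base radius r_b = r_p·cos α = 70.535500·cos 16.616° = 67.590132
roll angle φ = 1.598° = 0.02789036 rad
x = r_b·(cos φ + φ·sin φ) = 67.590132·(0.99961109 + 0.02789036·0.02788675) = 67.616415
y = r_b·(sin φ − φ·cos φ) = 67.590132·(0.02788675 − 0.02789036·0.99961109) = 0.000489

x=67.616415 y=0.000489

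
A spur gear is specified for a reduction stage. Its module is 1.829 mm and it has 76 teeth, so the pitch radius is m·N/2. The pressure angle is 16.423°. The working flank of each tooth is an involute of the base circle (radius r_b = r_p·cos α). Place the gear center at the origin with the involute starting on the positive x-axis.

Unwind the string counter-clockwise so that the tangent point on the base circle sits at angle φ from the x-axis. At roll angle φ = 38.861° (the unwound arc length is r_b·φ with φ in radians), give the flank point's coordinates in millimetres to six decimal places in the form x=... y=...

x=80.281525 y=6.619843

pitch radius r_p = m·N/2 = 1.829·76/2 = 69.502000
base radius r_b = r_p·cos α = 69.502000·cos 16.423° = 66.666357
roll angle φ = 38.861° = 0.67825240 rad
x = r_b·(cos φ + φ·sin φ) = 66.666357·(0.77867041 + 0.67825240·0.62743318) = 80.281525
y = r_b·(sin φ − φ·cos φ) = 66.666357·(0.62743318 − 0.67825240·0.77867041) = 6.619843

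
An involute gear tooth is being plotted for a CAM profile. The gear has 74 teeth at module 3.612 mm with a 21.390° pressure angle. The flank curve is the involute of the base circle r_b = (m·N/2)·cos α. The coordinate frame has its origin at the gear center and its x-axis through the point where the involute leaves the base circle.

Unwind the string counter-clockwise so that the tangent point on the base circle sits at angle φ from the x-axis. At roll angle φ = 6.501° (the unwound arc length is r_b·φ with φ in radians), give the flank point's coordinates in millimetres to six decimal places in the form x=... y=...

x=125.236970 y=0.060513

pitch radius r_p = m·N/2 = 3.612·74/2 = 133.644000
base radius r_b = r_p·cos α = 133.644000·cos 21.390° = 124.438532
roll angle φ = 6.501° = 0.11346385 rad
x = r_b·(cos φ + φ·sin φ) = 124.438532·(0.99356988 + 0.11346385·0.11322055) = 125.236970
y = r_b·(sin φ − φ·cos φ) = 124.438532·(0.11322055 − 0.11346385·0.99356988) = 0.060513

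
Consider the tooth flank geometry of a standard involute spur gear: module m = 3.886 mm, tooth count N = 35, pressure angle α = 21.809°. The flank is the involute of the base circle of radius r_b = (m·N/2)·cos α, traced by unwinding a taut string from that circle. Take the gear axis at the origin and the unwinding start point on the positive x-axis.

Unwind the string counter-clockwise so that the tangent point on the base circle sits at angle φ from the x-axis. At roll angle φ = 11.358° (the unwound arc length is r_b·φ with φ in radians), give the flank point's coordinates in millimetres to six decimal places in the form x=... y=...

pitch radius r_p = m·N/2 = 3.886·35/2 = 68.005000
base radius r_b = r_p·cos α = 68.005000·cos 21.809° = 63.137711
roll angle φ = 11.358° = 0.19823450 rad
x = r_b·(cos φ + φ·sin φ) = 63.137711·(0.98041580 + 0.19823450·0.19693871) = 64.366109
y = r_b·(sin φ − φ·cos φ) = 63.137711·(0.19693871 − 0.19823450·0.98041580) = 0.163304

x=64.366109 y=0.163304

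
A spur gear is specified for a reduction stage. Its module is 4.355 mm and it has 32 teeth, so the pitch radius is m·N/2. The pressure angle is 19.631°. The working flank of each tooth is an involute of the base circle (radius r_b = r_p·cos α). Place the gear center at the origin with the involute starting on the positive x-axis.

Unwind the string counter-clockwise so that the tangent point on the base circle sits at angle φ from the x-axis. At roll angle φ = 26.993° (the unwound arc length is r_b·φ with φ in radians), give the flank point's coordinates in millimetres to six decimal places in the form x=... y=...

pitch radius r_p = m·N/2 = 4.355·32/2 = 69.680000
base radius r_b = r_p·cos α = 69.680000·cos 19.631° = 65.629907
roll angle φ = 26.993° = 0.47111672 rad
x = r_b·(cos φ + φ·sin φ) = 65.629907·(0.89106198 + 0.47111672·0.45388164) = 72.514039
y = r_b·(sin φ − φ·cos φ) = 65.629907·(0.45388164 − 0.47111672·0.89106198) = 2.237155

x=72.514039 y=2.237155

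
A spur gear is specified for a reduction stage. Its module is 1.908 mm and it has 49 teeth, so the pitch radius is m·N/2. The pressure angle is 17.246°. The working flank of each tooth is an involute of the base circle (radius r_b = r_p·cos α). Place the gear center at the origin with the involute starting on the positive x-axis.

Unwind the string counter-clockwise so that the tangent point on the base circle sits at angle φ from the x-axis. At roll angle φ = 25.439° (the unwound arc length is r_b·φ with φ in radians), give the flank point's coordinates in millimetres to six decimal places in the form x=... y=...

pitch radius r_p = m·N/2 = 1.908·49/2 = 46.746000
base radius r_b = r_p·cos α = 46.746000·cos 17.246° = 44.644330
roll angle φ = 25.439° = 0.44399431 rad
x = r_b·(cos φ + φ·sin φ) = 44.644330·(0.90304312 + 0.44399431·0.42954991) = 48.830220
y = r_b·(sin φ − φ·cos φ) = 44.644330·(0.42954991 − 0.44399431·0.90304312) = 1.277002

x=48.830220 y=1.277002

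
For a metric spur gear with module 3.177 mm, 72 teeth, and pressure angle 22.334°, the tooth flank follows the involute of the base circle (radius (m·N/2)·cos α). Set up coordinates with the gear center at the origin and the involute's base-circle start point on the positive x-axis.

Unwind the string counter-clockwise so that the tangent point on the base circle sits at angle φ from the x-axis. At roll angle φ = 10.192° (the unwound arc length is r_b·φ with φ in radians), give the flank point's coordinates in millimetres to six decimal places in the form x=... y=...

pitch radius r_p = m·N/2 = 3.177·72/2 = 114.372000
base radius r_b = r_p·cos α = 114.372000·cos 22.334° = 105.792314
roll angle φ = 10.192° = 0.17788396 rad
x = r_b·(cos φ + φ·sin φ) = 105.792314·(0.98422032 + 0.17788396·0.17694732) = 107.452874
y = r_b·(sin φ − φ·cos φ) = 105.792314·(0.17694732 − 0.17788396·0.98422032) = 0.197865

x=107.452874 y=0.197865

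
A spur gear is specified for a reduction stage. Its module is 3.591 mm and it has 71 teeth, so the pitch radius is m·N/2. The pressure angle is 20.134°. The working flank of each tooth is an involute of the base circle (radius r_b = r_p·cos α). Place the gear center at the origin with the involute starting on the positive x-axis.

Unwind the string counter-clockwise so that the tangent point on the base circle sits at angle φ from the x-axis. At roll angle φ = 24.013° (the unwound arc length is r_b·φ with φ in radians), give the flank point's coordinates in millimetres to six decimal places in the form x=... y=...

x=129.744850 y=2.885766

pitch radius r_p = m·N/2 = 3.591·71/2 = 127.480500
base radius r_b = r_p·cos α = 127.480500·cos 20.134° = 119.690186
roll angle φ = 24.013° = 0.41910591 rad
x = r_b·(cos φ + φ·sin φ) = 119.690186·(0.91345315 + 0.41910591·0.40694391) = 129.744850
y = r_b·(sin φ − φ·cos φ) = 119.690186·(0.40694391 − 0.41910591·0.91345315) = 2.885766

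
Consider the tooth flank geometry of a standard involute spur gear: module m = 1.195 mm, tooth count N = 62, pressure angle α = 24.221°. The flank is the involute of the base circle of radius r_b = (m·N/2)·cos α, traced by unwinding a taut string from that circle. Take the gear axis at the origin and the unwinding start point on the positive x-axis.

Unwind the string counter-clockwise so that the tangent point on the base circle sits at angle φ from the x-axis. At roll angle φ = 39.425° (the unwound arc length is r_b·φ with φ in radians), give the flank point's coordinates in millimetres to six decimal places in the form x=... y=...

x=40.859764 y=3.498099

pitch radius r_p = m·N/2 = 1.195·62/2 = 37.045000
base radius r_b = r_p·cos α = 37.045000·cos 24.221° = 33.783922
roll angle φ = 39.425° = 0.68809606 rad
x = r_b·(cos φ + φ·sin φ) = 33.783922·(0.77245655 + 0.68809606·0.63506762) = 40.859764
y = r_b·(sin φ − φ·cos φ) = 33.783922·(0.63506762 − 0.68809606·0.77245655) = 3.498099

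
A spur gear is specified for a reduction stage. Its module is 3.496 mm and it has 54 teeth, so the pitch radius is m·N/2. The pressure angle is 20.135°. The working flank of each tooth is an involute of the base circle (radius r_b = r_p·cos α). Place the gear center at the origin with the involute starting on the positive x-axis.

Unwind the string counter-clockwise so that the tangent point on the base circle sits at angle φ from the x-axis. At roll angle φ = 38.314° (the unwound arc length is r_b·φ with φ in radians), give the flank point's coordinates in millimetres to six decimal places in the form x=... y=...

x=106.277127 y=8.444707

pitch radius r_p = m·N/2 = 3.496·54/2 = 94.392000
base radius r_b = r_p·cos α = 94.392000·cos 20.135° = 88.623152
roll angle φ = 38.314° = 0.66870545 rad
x = r_b·(cos φ + φ·sin φ) = 88.623152·(0.78462491 + 0.66870545·0.61997077) = 106.277127
y = r_b·(sin φ − φ·cos φ) = 88.623152·(0.61997077 − 0.66870545·0.78462491) = 8.444707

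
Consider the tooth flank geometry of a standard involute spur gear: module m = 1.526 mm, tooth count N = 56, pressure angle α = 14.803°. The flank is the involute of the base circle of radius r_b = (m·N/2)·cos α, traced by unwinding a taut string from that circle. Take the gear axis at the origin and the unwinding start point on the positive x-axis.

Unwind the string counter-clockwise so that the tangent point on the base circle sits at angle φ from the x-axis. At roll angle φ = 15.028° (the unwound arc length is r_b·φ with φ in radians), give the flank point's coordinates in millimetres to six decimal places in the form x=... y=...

x=42.706469 y=0.246762

pitch radius r_p = m·N/2 = 1.526·56/2 = 42.728000
base radius r_b = r_p·cos α = 42.728000·cos 14.803° = 41.309858
roll angle φ = 15.028° = 0.26228808 rad
x = r_b·(cos φ + φ·sin φ) = 41.309858·(0.96579923 + 0.26228808·0.25929105) = 42.706469
y = r_b·(sin φ − φ·cos φ) = 41.309858·(0.25929105 − 0.26228808·0.96579923) = 0.246762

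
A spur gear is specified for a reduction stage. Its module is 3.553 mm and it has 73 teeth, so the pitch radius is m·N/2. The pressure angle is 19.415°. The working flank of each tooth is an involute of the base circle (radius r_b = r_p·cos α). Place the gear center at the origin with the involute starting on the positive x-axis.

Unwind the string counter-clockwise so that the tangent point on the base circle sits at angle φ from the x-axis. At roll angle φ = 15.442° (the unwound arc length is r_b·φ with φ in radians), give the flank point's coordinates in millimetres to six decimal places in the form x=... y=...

pitch radius r_p = m·N/2 = 3.553·73/2 = 129.684500
base radius r_b = r_p·cos α = 129.684500·cos 19.415° = 122.310077
roll angle φ = 15.442° = 0.26951374 rad
x = r_b·(cos φ + φ·sin φ) = 122.310077·(0.96390048 + 0.26951374·0.26626276) = 126.671894
y = r_b·(sin φ − φ·cos φ) = 122.310077·(0.26626276 − 0.26951374·0.96390048) = 0.792366

x=126.671894 y=0.792366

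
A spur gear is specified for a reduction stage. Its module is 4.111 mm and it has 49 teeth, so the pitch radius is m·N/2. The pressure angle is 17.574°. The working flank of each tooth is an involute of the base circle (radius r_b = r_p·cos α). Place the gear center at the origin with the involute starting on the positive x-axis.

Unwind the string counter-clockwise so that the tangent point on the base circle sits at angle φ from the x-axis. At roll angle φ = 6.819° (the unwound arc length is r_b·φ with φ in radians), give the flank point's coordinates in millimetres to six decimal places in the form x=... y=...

x=96.696312 y=0.053878

pitch radius r_p = m·N/2 = 4.111·49/2 = 100.719500
base radius r_b = r_p·cos α = 100.719500·cos 17.574° = 96.018697
roll angle φ = 6.819° = 0.11901400 rad
x = r_b·(cos φ + φ·sin φ) = 96.018697·(0.99292619 + 0.11901400·0.11873324) = 96.696312
y = r_b·(sin φ − φ·cos φ) = 96.018697·(0.11873324 − 0.11901400·0.99292619) = 0.053878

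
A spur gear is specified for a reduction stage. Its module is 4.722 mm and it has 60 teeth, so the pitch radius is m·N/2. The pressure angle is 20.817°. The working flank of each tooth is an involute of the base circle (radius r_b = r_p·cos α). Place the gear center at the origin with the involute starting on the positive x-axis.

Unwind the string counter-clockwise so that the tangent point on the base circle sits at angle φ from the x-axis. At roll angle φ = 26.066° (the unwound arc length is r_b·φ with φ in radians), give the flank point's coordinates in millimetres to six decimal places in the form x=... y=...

x=145.414167 y=4.070499

pitch radius r_p = m·N/2 = 4.722·60/2 = 141.660000
base radius r_b = r_p·cos α = 141.660000·cos 20.817° = 132.412474
roll angle φ = 26.066° = 0.45493752 rad
x = r_b·(cos φ + φ·sin φ) = 132.412474·(0.89828848 + 0.45493752·0.43940619) = 145.414167
y = r_b·(sin φ − φ·cos φ) = 132.412474·(0.43940619 − 0.45493752·0.89828848) = 4.070499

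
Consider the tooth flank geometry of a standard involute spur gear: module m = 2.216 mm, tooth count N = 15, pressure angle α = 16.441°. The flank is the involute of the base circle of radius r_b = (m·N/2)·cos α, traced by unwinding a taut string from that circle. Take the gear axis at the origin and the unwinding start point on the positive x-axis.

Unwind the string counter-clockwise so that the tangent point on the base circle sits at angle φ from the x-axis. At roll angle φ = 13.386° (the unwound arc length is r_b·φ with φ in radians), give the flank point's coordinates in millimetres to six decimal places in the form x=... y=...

pitch radius r_p = m·N/2 = 2.216·15/2 = 16.620000
base radius r_b = r_p·cos α = 16.620000·cos 16.441° = 15.940436
roll angle φ = 13.386° = 0.23362977 rad
x = r_b·(cos φ + φ·sin φ) = 15.940436·(0.97283248 + 0.23362977·0.23151020) = 16.369555
y = r_b·(sin φ − φ·cos φ) = 15.940436·(0.23151020 − 0.23362977·0.97283248) = 0.067389

x=16.369555 y=0.067389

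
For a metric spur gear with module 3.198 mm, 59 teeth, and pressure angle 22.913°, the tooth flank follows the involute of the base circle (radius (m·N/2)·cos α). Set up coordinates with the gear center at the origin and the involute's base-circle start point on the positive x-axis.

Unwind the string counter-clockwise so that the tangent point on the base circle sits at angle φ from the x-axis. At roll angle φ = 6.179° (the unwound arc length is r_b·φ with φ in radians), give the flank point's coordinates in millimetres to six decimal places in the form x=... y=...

x=87.401073 y=0.036288

pitch radius r_p = m·N/2 = 3.198·59/2 = 94.341000
base radius r_b = r_p·cos α = 94.341000·cos 22.913° = 86.897221
roll angle φ = 6.179° = 0.10784389 rad
x = r_b·(cos φ + φ·sin φ) = 86.897221·(0.99419048 + 0.10784389·0.10763497) = 87.401073
y = r_b·(sin φ − φ·cos φ) = 86.897221·(0.10763497 − 0.10784389·0.99419048) = 0.036288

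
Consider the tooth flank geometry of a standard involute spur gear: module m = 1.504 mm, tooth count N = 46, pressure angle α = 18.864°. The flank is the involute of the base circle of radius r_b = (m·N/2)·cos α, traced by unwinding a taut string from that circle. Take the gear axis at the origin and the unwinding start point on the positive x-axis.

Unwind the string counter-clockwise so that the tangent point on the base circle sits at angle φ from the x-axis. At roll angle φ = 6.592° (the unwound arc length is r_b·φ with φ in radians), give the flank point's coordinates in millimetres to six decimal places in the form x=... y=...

x=32.949952 y=0.016595

pitch radius r_p = m·N/2 = 1.504·46/2 = 34.592000
base radius r_b = r_p·cos α = 34.592000·cos 18.864° = 32.734019
roll angle φ = 6.592° = 0.11505210 rad
x = r_b·(cos φ + φ·sin φ) = 32.734019·(0.99338880 + 0.11505210·0.11479845) = 32.949952
y = r_b·(sin φ − φ·cos φ) = 32.734019·(0.11479845 − 0.11505210·0.99338880) = 0.016595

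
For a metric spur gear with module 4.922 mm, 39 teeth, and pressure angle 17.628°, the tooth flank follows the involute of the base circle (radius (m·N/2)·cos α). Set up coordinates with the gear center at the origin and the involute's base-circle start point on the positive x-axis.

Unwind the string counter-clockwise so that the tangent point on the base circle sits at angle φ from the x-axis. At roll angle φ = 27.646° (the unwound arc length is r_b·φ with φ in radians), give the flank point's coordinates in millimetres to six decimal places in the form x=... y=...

pitch radius r_p = m·N/2 = 4.922·39/2 = 95.979000
base radius r_b = r_p·cos α = 95.979000·cos 17.628° = 91.472094
roll angle φ = 27.646° = 0.48251373 rad
x = r_b·(cos φ + φ·sin φ) = 91.472094·(0.88583134 + 0.48251373·0.46400738) = 101.508527
y = r_b·(sin φ − φ·cos φ) = 91.472094·(0.46400738 − 0.48251373·0.88583134) = 3.346195

x=101.508527 y=3.346195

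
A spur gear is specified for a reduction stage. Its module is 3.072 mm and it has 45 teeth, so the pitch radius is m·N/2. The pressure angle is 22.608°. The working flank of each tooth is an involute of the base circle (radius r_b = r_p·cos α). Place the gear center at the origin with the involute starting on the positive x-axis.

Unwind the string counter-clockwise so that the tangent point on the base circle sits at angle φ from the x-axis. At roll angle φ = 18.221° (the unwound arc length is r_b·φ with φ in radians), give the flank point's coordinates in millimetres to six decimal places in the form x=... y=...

pitch radius r_p = m·N/2 = 3.072·45/2 = 69.120000
base radius r_b = r_p·cos α = 69.120000·cos 22.608° = 63.808581
roll angle φ = 18.221° = 0.31801644 rad
x = r_b·(cos φ + φ·sin φ) = 63.808581·(0.94985751 + 0.31801644·0.31268308) = 66.954080
y = r_b·(sin φ − φ·cos φ) = 63.808581·(0.31268308 − 0.31801644·0.94985751) = 0.677186

x=66.954080 y=0.677186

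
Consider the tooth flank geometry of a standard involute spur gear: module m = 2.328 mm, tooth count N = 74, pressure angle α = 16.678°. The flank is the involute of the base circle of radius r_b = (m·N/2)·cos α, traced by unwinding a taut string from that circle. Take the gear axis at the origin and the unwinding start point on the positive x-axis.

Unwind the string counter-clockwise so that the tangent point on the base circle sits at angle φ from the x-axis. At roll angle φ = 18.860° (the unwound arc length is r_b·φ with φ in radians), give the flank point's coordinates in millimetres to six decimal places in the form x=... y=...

x=86.862343 y=0.970382

pitch radius r_p = m·N/2 = 2.328·74/2 = 86.136000
base radius r_b = r_p·cos α = 86.136000·cos 16.678° = 82.512496
roll angle φ = 18.860° = 0.32916910 rad
x = r_b·(cos φ + φ·sin φ) = 82.512496·(0.94631127 + 0.32916910·0.32325685) = 86.862343
y = r_b·(sin φ − φ·cos φ) = 82.512496·(0.32325685 − 0.32916910·0.94631127) = 0.970382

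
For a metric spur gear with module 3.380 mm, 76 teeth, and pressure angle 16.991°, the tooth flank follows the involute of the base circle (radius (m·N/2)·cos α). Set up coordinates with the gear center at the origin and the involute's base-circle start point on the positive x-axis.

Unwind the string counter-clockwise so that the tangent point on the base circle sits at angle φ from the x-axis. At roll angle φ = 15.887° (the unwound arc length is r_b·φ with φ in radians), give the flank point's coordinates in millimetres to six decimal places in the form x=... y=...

x=127.465305 y=0.866186

pitch radius r_p = m·N/2 = 3.380·76/2 = 128.440000
base radius r_b = r_p·cos α = 128.440000·cos 16.991° = 122.833680
roll angle φ = 15.887° = 0.27728046 rad
x = r_b·(cos φ + φ·sin φ) = 122.833680·(0.96180344 + 0.27728046·0.27374100) = 127.465305
y = r_b·(sin φ − φ·cos φ) = 122.833680·(0.27374100 − 0.27728046·0.96180344) = 0.866186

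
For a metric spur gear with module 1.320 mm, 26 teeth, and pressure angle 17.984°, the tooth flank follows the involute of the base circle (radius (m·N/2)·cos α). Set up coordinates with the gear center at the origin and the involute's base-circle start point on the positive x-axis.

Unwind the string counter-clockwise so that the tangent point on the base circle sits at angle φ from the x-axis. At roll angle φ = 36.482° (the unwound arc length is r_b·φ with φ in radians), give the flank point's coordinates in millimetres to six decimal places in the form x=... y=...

x=19.302344 y=1.348339

pitch radius r_p = m·N/2 = 1.320·26/2 = 17.160000
base radius r_b = r_p·cos α = 17.160000·cos 17.984° = 16.321610
roll angle φ = 36.482° = 0.63673102 rad
x = r_b·(cos φ + φ·sin φ) = 16.321610·(0.80404369 + 0.63673102·0.59457022) = 19.302344
y = r_b·(sin φ − φ·cos φ) = 16.321610·(0.59457022 − 0.63673102·0.80404369) = 1.348339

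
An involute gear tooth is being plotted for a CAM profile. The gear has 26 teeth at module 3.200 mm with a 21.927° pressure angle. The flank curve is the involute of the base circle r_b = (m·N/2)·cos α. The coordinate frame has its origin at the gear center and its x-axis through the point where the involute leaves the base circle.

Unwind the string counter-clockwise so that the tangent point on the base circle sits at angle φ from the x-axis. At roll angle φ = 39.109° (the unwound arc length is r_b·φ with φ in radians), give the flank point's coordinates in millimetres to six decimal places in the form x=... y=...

pitch radius r_p = m·N/2 = 3.200·26/2 = 41.600000
base radius r_b = r_p·cos α = 41.600000·cos 21.927° = 38.590672
roll angle φ = 39.109° = 0.68258082 rad
x = r_b·(cos φ + φ·sin φ) = 38.590672·(0.77594733 + 0.68258082·0.63079770) = 46.560330
y = r_b·(sin φ − φ·cos φ) = 38.590672·(0.63079770 − 0.68258082·0.77594733) = 3.903483

x=46.560330 y=3.903483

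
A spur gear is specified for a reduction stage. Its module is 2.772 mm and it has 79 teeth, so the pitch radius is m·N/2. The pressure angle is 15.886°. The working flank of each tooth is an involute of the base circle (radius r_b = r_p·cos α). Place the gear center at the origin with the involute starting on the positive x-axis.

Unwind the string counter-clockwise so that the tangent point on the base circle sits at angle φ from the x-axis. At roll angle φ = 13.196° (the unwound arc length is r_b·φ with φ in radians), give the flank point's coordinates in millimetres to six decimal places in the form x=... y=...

pitch radius r_p = m·N/2 = 2.772·79/2 = 109.494000
base radius r_b = r_p·cos α = 109.494000·cos 15.886° = 105.312229
roll angle φ = 13.196° = 0.23031365 rad
x = r_b·(cos φ + φ·sin φ) = 105.312229·(0.97359484 + 0.23031365·0.22828290) = 108.068410
y = r_b·(sin φ − φ·cos φ) = 105.312229·(0.22828290 − 0.23031365·0.97359484) = 0.426590

x=108.068410 y=0.426590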